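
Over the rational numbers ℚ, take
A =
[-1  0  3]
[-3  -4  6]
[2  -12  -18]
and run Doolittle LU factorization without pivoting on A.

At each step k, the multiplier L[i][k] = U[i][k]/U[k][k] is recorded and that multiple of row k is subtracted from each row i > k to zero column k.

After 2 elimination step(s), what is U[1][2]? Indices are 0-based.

[col 0] pivot -1
  R1 -= 3*R0 → (0, -4, -3)  (L[1][0] := 3)
  R2 -= -2*R0 → (0, -12, -12)  (L[2][0] := -2)
[col 1] pivot -4
  R2 -= 3*R1 → (0, 0, -3)  (L[2][1] := 3)

U[1][2] = -3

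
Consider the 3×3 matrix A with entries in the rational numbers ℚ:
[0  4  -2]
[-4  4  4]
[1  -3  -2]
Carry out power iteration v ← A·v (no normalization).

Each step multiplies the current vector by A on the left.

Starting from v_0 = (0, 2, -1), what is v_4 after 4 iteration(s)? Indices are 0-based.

v_4 = (-1192, 288, 260)

v_0 = (0, 2, -1).
v_1 = A·v_0 = (10, 4, -4).
v_2 = A·v_1 = (24, -40, 6).
v_3 = A·v_2 = (-172, -232, 132).
v_4 = A·v_3 = (-1192, 288, 260).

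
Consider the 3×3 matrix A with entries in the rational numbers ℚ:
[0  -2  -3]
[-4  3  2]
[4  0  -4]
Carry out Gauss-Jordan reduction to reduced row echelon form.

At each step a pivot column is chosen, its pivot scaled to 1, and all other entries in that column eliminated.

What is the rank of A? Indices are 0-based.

rank = 3

step 1: exchange rows 0,1
step 1: normalize row 0 (÷-4) = (1, -3/4, -1/2)
  row 2: subtract 4×row0 = (0, 3, -2)
step 2: normalize row 1 (÷-2) = (0, 1, 3/2)
  row 0: subtract -3/4×row1 = (1, 0, 5/8)
  row 2: subtract 3×row1 = (0, 0, -13/2)
step 3: normalize row 2 (÷-13/2) = (0, 0, 1)
  row 0: subtract 5/8×row2 = (1, 0, 0)
  row 1: subtract 3/2×row2 = (0, 1, 0)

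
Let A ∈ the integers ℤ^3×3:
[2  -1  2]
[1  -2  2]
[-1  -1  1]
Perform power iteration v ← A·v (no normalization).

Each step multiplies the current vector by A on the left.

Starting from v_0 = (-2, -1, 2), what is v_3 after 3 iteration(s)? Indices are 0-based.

v_3 = (13, 2, -11)

v_0 = (-2, -1, 2).
v_1 = A·v_0 = (1, 4, 5).
v_2 = A·v_1 = (8, 3, 0).
v_3 = A·v_2 = (13, 2, -11).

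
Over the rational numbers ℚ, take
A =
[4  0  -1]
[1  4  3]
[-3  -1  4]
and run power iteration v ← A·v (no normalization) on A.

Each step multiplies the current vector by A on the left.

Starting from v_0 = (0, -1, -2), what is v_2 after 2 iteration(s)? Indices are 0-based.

v_2 = (15, -59, -24)

v_0 = (0, -1, -2).
v_1 = A·v_0 = (2, -10, -7).
v_2 = A·v_1 = (15, -59, -24).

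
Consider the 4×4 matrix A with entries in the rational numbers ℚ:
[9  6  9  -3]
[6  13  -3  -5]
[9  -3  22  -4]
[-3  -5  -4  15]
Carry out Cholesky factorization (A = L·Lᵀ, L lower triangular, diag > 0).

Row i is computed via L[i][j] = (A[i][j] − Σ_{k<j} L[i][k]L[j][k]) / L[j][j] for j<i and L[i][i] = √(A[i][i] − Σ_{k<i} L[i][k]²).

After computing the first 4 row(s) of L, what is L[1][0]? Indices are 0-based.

L[1][0] = 2

Step 1: L[0][0] = √(9) = 3.
  L[1][0] = (6) / L[0][0] = 2.
Step 2: L[1][1] = √(9) = 3.
  L[2][0] = (9) / L[0][0] = 3.
  L[2][1] = (-9) / L[1][1] = -3.
Step 3: L[2][2] = √(4) = 2.
  L[3][0] = (-3) / L[0][0] = -1.
  L[3][1] = (-3) / L[1][1] = -1.
  L[3][2] = (-4) / L[2][2] = -2.
Step 4: L[3][3] = √(9) = 3.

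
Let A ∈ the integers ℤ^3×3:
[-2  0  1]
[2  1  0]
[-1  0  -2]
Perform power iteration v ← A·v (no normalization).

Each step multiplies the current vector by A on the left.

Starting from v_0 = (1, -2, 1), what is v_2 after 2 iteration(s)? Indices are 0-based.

v_2 = (-1, -2, 7)

v_0 = (1, -2, 1).
v_1 = A·v_0 = (-1, 0, -3).
v_2 = A·v_1 = (-1, -2, 7).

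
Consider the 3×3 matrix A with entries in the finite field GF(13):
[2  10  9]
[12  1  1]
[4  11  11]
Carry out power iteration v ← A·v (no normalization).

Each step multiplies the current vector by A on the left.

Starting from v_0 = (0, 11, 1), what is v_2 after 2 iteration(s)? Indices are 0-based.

v_0 = (0, 11, 1).
v_1 = A·v_0 = (2, 12, 2).
v_2 = A·v_1 = (12, 12, 6).

v_2 = (12, 12, 6)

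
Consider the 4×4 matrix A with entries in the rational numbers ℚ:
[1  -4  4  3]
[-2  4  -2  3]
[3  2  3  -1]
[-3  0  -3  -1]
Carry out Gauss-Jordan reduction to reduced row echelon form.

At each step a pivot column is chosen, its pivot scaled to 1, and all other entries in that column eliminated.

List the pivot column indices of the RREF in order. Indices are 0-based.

pivot columns: 0, 1, 2, 3

step 1: normalize row 0 (÷1) = (1, -4, 4, 3)
  row 1: subtract -2×row0 = (0, -4, 6, 9)
  row 2: subtract 3×row0 = (0, 14, -9, -10)
  row 3: subtract -3×row0 = (0, -12, 9, 8)
step 2: normalize row 1 (÷-4) = (0, 1, -3/2, -9/4)
  row 0: subtract -4×row1 = (1, 0, -2, -6)
  row 2: subtract 14×row1 = (0, 0, 12, 43/2)
  row 3: subtract -12×row1 = (0, 0, -9, -19)
step 3: normalize row 2 (÷12) = (0, 0, 1, 43/24)
  row 0: subtract -2×row2 = (1, 0, 0, -29/12)
  row 1: subtract -3/2×row2 = (0, 1, 0, 7/16)
  row 3: subtract -9×row2 = (0, 0, 0, -23/8)
step 4: normalize row 3 (÷-23/8) = (0, 0, 0, 1)
  row 0: subtract -29/12×row3 = (1, 0, 0, 0)
  row 1: subtract 7/16×row3 = (0, 1, 0, 0)
  row 2: subtract 43/24×row3 = (0, 0, 1, 0)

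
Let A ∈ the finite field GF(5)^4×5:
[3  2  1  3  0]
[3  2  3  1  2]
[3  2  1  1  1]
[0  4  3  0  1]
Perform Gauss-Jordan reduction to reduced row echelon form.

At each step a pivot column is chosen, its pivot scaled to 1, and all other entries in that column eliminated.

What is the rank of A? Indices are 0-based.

pivot(0,0)=3: scale R0 → (1, 4, 2, 1, 0)
  clear (1,0): R1 −= (3)R0 → (0, 0, 2, 3, 2)
  clear (2,0): R2 −= (3)R0 → (0, 0, 0, 3, 1)
pivot(1,1): swap R1↔R3
pivot(1,1)=4: scale R1 → (0, 1, 2, 0, 4)
  clear (0,1): R0 −= (4)R1 → (1, 0, 4, 1, 4)
pivot(2,2): swap R2↔R3
pivot(2,2)=2: scale R2 → (0, 0, 1, 4, 1)
  clear (0,2): R0 −= (4)R2 → (1, 0, 0, 0, 0)
  clear (1,2): R1 −= (2)R2 → (0, 1, 0, 2, 2)
pivot(3,3)=3: scale R3 → (0, 0, 0, 1, 2)
  clear (1,3): R1 −= (2)R3 → (0, 1, 0, 0, 3)
  clear (2,3): R2 −= (4)R3 → (0, 0, 1, 0, 3)

rank = 4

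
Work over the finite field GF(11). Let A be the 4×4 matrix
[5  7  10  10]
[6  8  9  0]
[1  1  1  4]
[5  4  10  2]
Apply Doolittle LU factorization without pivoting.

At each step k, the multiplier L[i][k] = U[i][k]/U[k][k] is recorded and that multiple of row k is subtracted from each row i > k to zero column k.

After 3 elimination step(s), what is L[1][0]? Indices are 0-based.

k=0: U[0][0]=5
  eliminate (1,0): mult=10, new row 1: (0, 4, 8, 10); set L[1][0]=10
  eliminate (2,0): mult=9, new row 2: (0, 4, 10, 2); set L[2][0]=9
  eliminate (3,0): mult=1, new row 3: (0, 8, 0, 3); set L[3][0]=1
k=1: U[1][1]=4
  eliminate (2,1): mult=1, new row 2: (0, 0, 2, 3); set L[2][1]=1
  eliminate (3,1): mult=2, new row 3: (0, 0, 6, 5); set L[3][1]=2
k=2: U[2][2]=2
  eliminate (3,2): mult=3, new row 3: (0, 0, 0, 7); set L[3][2]=3

L[1][0] = 10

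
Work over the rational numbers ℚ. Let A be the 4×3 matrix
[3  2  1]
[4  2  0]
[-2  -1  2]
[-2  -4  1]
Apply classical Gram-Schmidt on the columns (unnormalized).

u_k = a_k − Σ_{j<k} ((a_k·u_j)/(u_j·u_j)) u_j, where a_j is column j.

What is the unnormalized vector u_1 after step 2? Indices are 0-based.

u_1 = (-2/11, -10/11, 5/11, -28/11)

Step 1: u_0 = a_0 = (3, 4, -2, -2).
Step 2: u_1 = a_1 − (8/11)·u_0 = (-2/11, -10/11, 5/11, -28/11).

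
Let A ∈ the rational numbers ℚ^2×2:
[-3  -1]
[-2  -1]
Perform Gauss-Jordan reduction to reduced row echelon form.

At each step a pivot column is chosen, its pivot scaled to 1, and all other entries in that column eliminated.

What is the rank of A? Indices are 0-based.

[1] R0 /= -3  ⇒  (1, 1/3)
     R1 -= -2·R0  ⇒  (0, -1/3)
[2] R1 /= -1/3  ⇒  (0, 1)
     R0 -= 1/3·R1  ⇒  (1, 0)

rank = 2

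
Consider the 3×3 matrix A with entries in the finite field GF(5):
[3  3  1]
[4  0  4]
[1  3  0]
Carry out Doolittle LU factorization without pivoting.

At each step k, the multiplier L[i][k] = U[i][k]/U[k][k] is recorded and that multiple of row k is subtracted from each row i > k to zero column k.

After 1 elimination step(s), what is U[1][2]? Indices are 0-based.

k=0: U[0][0]=3
  eliminate (1,0): mult=3, new row 1: (0, 1, 1); set L[1][0]=3
  eliminate (2,0): mult=2, new row 2: (0, 2, 3); set L[2][0]=2

U[1][2] = 1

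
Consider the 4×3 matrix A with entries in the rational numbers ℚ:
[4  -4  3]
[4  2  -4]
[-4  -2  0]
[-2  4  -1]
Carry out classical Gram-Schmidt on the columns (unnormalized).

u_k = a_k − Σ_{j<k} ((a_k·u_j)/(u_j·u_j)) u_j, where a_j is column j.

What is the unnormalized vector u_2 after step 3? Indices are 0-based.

Step 1: u_0 = a_0 = (4, 4, -4, -2).
Step 2: u_1 = a_1 − (-2/13)·u_0 = (-44/13, 34/13, -34/13, 48/13).
Step 3: u_2 = a_2 − (-1/26)·u_0 − (-79/126)·u_1 = (65/63, -139/63, -113/63, 26/21).

u_2 = (65/63, -139/63, -113/63, 26/21)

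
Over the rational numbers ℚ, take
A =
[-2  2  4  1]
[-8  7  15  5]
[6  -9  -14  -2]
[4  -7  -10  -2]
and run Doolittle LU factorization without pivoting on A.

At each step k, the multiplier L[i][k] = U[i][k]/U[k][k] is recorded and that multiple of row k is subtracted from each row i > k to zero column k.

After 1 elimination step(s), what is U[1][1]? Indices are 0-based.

U[1][1] = -1

k=0: U[0][0]=-2
  eliminate (1,0): mult=4, new row 1: (0, -1, -1, 1); set L[1][0]=4
  eliminate (2,0): mult=-3, new row 2: (0, -3, -2, 1); set L[2][0]=-3
  eliminate (3,0): mult=-2, new row 3: (0, -3, -2, 0); set L[3][0]=-2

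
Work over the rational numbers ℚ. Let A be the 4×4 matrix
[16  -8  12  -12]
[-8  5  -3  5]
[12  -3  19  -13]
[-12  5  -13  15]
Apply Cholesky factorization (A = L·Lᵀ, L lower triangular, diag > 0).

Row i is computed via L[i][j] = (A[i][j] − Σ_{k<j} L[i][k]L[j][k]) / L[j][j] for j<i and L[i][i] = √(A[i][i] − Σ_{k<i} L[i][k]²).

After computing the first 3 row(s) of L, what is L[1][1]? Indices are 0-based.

Step 1: L[0][0] = √(16) = 4.
  L[1][0] = (-8) / L[0][0] = -2.
Step 2: L[1][1] = √(1) = 1.
  L[2][0] = (12) / L[0][0] = 3.
  L[2][1] = (3) / L[1][1] = 3.
Step 3: L[2][2] = √(1) = 1.

L[1][1] = 1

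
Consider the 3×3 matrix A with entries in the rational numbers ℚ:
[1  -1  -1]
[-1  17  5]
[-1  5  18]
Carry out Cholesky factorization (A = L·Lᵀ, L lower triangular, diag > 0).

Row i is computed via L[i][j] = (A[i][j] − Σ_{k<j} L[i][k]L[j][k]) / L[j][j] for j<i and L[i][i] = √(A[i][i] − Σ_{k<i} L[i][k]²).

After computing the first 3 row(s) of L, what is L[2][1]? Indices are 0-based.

Step 1: L[0][0] = √(1) = 1.
  L[1][0] = (-1) / L[0][0] = -1.
Step 2: L[1][1] = √(16) = 4.
  L[2][0] = (-1) / L[0][0] = -1.
  L[2][1] = (4) / L[1][1] = 1.
Step 3: L[2][2] = √(16) = 4.

L[2][1] = 1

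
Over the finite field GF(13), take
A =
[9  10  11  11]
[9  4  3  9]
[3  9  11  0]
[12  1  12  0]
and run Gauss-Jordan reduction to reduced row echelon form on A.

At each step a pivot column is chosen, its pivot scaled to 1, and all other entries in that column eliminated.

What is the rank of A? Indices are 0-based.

rank = 4

step 1: normalize row 0 (÷9) = (1, 4, 7, 7)
  row 1: subtract 9×row0 = (0, 7, 5, 11)
  row 2: subtract 3×row0 = (0, 10, 3, 5)
  row 3: subtract 12×row0 = (0, 5, 6, 7)
step 2: normalize row 1 (÷7) = (0, 1, 10, 9)
  row 0: subtract 4×row1 = (1, 0, 6, 10)
  row 2: subtract 10×row1 = (0, 0, 7, 6)
  row 3: subtract 5×row1 = (0, 0, 8, 1)
step 3: normalize row 2 (÷7) = (0, 0, 1, 12)
  row 0: subtract 6×row2 = (1, 0, 0, 3)
  row 1: subtract 10×row2 = (0, 1, 0, 6)
  row 3: subtract 8×row2 = (0, 0, 0, 9)
step 4: normalize row 3 (÷9) = (0, 0, 0, 1)
  row 0: subtract 3×row3 = (1, 0, 0, 0)
  row 1: subtract 6×row3 = (0, 1, 0, 0)
  row 2: subtract 12×row3 = (0, 0, 1, 0)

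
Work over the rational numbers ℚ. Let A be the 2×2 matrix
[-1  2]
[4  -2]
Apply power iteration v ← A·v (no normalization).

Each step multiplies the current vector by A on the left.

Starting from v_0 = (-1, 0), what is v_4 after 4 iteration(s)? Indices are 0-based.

v_4 = (-153, 252)

v_0 = (-1, 0).
v_1 = A·v_0 = (1, -4).
v_2 = A·v_1 = (-9, 12).
v_3 = A·v_2 = (33, -60).
v_4 = A·v_3 = (-153, 252).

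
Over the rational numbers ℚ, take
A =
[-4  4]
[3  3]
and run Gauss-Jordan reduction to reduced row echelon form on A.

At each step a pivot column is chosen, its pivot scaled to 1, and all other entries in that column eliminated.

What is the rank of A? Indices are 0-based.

rank = 2

step 1: normalize row 0 (÷-4) = (1, -1)
  row 1: subtract 3×row0 = (0, 6)
step 2: normalize row 1 (÷6) = (0, 1)
  row 0: subtract -1×row1 = (1, 0)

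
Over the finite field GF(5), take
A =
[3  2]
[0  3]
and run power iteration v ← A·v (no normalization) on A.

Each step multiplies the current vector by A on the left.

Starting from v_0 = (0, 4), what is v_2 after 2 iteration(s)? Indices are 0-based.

v_2 = (3, 1)

v_0 = (0, 4).
v_1 = A·v_0 = (3, 2).
v_2 = A·v_1 = (3, 1).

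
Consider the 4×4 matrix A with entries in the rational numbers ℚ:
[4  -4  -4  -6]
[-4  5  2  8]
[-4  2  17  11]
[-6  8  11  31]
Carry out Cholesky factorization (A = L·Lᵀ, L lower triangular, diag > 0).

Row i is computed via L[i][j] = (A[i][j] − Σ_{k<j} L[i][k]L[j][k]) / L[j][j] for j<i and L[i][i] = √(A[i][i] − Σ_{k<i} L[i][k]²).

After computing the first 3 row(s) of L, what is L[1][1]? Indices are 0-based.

L[1][1] = 1

Step 1: L[0][0] = √(4) = 2.
  L[1][0] = (-4) / L[0][0] = -2.
Step 2: L[1][1] = √(1) = 1.
  L[2][0] = (-4) / L[0][0] = -2.
  L[2][1] = (-2) / L[1][1] = -2.
Step 3: L[2][2] = √(9) = 3.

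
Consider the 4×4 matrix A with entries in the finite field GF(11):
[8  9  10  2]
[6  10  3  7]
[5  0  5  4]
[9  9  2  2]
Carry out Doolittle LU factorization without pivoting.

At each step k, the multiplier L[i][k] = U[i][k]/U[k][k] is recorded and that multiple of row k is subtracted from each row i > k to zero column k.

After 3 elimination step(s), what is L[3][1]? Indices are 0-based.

[col 0] pivot 8
  R1 -= 9*R0 → (0, 6, 1, 0)  (L[1][0] := 9)
  R2 -= 2*R0 → (0, 4, 7, 0)  (L[2][0] := 2)
  R3 -= 8*R0 → (0, 3, 10, 8)  (L[3][0] := 8)
[col 1] pivot 6
  R2 -= 8*R1 → (0, 0, 10, 0)  (L[2][1] := 8)
  R3 -= 6*R1 → (0, 0, 4, 8)  (L[3][1] := 6)
[col 2] pivot 10
  R3 -= 7*R2 → (0, 0, 0, 8)  (L[3][2] := 7)

L[3][1] = 6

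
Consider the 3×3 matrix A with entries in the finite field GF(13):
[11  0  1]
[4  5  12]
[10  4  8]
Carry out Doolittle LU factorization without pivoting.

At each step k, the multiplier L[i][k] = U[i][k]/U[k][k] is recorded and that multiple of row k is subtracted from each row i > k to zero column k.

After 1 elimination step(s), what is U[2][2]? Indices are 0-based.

k=0: U[0][0]=11
  eliminate (1,0): mult=11, new row 1: (0, 5, 1); set L[1][0]=11
  eliminate (2,0): mult=8, new row 2: (0, 4, 0); set L[2][0]=8

U[2][2] = 0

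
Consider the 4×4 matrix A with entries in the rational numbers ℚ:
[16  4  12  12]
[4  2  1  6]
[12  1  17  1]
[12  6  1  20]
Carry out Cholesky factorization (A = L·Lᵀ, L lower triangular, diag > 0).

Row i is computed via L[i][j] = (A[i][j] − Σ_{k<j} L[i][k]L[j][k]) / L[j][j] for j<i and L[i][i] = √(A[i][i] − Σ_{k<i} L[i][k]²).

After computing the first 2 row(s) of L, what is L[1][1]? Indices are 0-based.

L[1][1] = 1

Step 1: L[0][0] = √(16) = 4.
  L[1][0] = (4) / L[0][0] = 1.
Step 2: L[1][1] = √(1) = 1.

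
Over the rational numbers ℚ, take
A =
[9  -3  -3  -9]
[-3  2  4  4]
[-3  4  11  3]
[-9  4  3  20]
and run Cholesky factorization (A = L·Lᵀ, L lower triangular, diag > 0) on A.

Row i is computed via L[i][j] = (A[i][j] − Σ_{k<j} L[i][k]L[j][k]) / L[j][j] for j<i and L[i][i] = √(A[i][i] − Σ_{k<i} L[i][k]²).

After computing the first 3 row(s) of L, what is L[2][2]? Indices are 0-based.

L[2][2] = 1

Step 1: L[0][0] = √(9) = 3.
  L[1][0] = (-3) / L[0][0] = -1.
Step 2: L[1][1] = √(1) = 1.
  L[2][0] = (-3) / L[0][0] = -1.
  L[2][1] = (3) / L[1][1] = 3.
Step 3: L[2][2] = √(1) = 1.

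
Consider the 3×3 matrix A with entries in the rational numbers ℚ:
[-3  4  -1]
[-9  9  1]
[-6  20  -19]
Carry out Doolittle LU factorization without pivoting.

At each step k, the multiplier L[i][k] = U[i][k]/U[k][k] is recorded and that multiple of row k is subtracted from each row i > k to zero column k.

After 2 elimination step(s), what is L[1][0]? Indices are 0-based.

k=0: U[0][0]=-3
  eliminate (1,0): mult=3, new row 1: (0, -3, 4); set L[1][0]=3
  eliminate (2,0): mult=2, new row 2: (0, 12, -17); set L[2][0]=2
k=1: U[1][1]=-3
  eliminate (2,1): mult=-4, new row 2: (0, 0, -1); set L[2][1]=-4

L[1][0] = 3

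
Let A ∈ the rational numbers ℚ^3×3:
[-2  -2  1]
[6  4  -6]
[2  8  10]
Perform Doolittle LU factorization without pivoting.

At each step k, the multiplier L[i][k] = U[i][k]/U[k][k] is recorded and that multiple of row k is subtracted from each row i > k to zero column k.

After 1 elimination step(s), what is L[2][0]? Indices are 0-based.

k=0: U[0][0]=-2
  eliminate (1,0): mult=-3, new row 1: (0, -2, -3); set L[1][0]=-3
  eliminate (2,0): mult=-1, new row 2: (0, 6, 11); set L[2][0]=-1

L[2][0] = -1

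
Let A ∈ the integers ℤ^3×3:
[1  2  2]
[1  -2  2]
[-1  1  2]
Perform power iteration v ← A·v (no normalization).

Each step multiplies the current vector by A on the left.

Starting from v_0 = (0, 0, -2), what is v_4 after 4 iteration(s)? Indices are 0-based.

v_0 = (0, 0, -2).
v_1 = A·v_0 = (-4, -4, -4).
v_2 = A·v_1 = (-20, -4, -8).
v_3 = A·v_2 = (-44, -28, 0).
v_4 = A·v_3 = (-100, 12, 16).

v_4 = (-100, 12, 16)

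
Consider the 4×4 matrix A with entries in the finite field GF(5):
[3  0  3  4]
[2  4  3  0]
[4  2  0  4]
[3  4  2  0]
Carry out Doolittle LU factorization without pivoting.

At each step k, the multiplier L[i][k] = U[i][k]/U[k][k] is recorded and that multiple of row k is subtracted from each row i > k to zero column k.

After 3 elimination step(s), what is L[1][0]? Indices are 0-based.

L[1][0] = 4

k=0: U[0][0]=3
  eliminate (1,0): mult=4, new row 1: (0, 4, 1, 4); set L[1][0]=4
  eliminate (2,0): mult=3, new row 2: (0, 2, 1, 2); set L[2][0]=3
  eliminate (3,0): mult=1, new row 3: (0, 4, 4, 1); set L[3][0]=1
k=1: U[1][1]=4
  eliminate (2,1): mult=3, new row 2: (0, 0, 3, 0); set L[2][1]=3
  eliminate (3,1): mult=1, new row 3: (0, 0, 3, 2); set L[3][1]=1
k=2: U[2][2]=3
  eliminate (3,2): mult=1, new row 3: (0, 0, 0, 2); set L[3][2]=1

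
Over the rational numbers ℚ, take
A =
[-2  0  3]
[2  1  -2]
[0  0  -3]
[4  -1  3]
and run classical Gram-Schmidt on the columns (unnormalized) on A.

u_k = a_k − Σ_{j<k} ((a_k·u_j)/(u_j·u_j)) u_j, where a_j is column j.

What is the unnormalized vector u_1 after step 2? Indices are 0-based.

u_1 = (-1/6, 7/6, 0, -2/3)

Step 1: u_0 = a_0 = (-2, 2, 0, 4).
Step 2: u_1 = a_1 − (-1/12)·u_0 = (-1/6, 7/6, 0, -2/3).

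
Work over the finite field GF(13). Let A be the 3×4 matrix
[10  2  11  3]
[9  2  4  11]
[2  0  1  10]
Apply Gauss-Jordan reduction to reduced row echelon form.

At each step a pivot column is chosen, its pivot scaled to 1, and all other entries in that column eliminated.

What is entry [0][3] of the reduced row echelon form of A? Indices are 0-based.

[1] R0 /= 10  ⇒  (1, 8, 5, 12)
     R1 -= 9·R0  ⇒  (0, 8, 11, 7)
     R2 -= 2·R0  ⇒  (0, 10, 4, 12)
[2] R1 /= 8  ⇒  (0, 1, 3, 9)
     R0 -= 8·R1  ⇒  (1, 0, 7, 5)
     R2 -= 10·R1  ⇒  (0, 0, 0, 0)
column 2 empty below row 2
column 3 empty below row 2

M[0][3] = 5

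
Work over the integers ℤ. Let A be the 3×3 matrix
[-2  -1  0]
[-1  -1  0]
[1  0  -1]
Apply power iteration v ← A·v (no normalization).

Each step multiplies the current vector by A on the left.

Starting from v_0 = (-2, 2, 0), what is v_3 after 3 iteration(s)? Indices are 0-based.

v_3 = (10, 6, -8)

v_0 = (-2, 2, 0).
v_1 = A·v_0 = (2, 0, -2).
v_2 = A·v_1 = (-4, -2, 4).
v_3 = A·v_2 = (10, 6, -8).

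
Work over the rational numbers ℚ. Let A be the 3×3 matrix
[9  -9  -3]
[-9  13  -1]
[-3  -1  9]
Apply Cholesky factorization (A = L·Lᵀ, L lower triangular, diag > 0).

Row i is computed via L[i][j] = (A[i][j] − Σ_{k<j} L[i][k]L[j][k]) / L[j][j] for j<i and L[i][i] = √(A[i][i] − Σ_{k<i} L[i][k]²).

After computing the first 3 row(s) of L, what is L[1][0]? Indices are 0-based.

L[1][0] = -3

Step 1: L[0][0] = √(9) = 3.
  L[1][0] = (-9) / L[0][0] = -3.
Step 2: L[1][1] = √(4) = 2.
  L[2][0] = (-3) / L[0][0] = -1.
  L[2][1] = (-4) / L[1][1] = -2.
Step 3: L[2][2] = √(4) = 2.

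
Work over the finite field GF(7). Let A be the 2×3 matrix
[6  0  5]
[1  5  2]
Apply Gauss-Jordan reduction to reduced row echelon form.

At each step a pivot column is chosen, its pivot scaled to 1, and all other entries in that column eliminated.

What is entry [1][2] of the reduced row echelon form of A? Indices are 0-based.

M[1][2] = 0

step 1: normalize row 0 (÷6) = (1, 0, 2)
  row 1: subtract 1×row0 = (0, 5, 0)
step 2: normalize row 1 (÷5) = (0, 1, 0)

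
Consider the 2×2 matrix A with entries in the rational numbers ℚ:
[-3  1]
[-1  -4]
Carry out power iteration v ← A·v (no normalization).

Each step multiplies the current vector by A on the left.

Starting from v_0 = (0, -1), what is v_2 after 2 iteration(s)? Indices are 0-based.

v_2 = (7, -15)

v_0 = (0, -1).
v_1 = A·v_0 = (-1, 4).
v_2 = A·v_1 = (7, -15).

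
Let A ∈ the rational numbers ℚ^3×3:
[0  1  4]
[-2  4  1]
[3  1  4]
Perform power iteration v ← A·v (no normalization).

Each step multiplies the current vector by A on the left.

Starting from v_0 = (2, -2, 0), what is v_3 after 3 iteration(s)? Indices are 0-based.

v_0 = (2, -2, 0).
v_1 = A·v_0 = (-2, -12, 4).
v_2 = A·v_1 = (4, -40, -2).
v_3 = A·v_2 = (-48, -170, -36).

v_3 = (-48, -170, -36)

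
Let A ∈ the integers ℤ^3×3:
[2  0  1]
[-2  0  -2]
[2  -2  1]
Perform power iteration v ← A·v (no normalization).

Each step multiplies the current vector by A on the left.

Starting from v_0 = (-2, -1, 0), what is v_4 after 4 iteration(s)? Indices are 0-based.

v_0 = (-2, -1, 0).
v_1 = A·v_0 = (-4, 4, -2).
v_2 = A·v_1 = (-10, 12, -18).
v_3 = A·v_2 = (-38, 56, -62).
v_4 = A·v_3 = (-138, 200, -250).

v_4 = (-138, 200, -250)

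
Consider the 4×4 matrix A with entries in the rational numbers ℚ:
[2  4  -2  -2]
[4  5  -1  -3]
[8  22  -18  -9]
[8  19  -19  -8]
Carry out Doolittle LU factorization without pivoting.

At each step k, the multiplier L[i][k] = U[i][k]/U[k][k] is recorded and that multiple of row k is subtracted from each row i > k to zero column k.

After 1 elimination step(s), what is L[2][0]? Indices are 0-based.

k=0: U[0][0]=2
  eliminate (1,0): mult=2, new row 1: (0, -3, 3, 1); set L[1][0]=2
  eliminate (2,0): mult=4, new row 2: (0, 6, -10, -1); set L[2][0]=4
  eliminate (3,0): mult=4, new row 3: (0, 3, -11, 0); set L[3][0]=4

L[2][0] = 4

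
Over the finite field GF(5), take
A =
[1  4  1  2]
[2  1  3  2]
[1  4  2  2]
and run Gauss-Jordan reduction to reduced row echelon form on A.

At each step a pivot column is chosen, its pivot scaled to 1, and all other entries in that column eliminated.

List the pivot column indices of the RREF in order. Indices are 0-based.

pivot columns: 0, 1, 2

pivot(0,0)=1: scale R0 → (1, 4, 1, 2)
  clear (1,0): R1 −= (2)R0 → (0, 3, 1, 3)
  clear (2,0): R2 −= (1)R0 → (0, 0, 1, 0)
pivot(1,1)=3: scale R1 → (0, 1, 2, 1)
  clear (0,1): R0 −= (4)R1 → (1, 0, 3, 3)
pivot(2,2)=1: scale R2 → (0, 0, 1, 0)
  clear (0,2): R0 −= (3)R2 → (1, 0, 0, 3)
  clear (1,2): R1 −= (2)R2 → (0, 1, 0, 1)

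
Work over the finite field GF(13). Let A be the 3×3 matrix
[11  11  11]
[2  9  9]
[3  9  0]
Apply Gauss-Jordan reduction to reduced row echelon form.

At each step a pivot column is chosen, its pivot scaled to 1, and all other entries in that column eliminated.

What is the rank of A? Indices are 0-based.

rank = 3

step 1: normalize row 0 (÷11) = (1, 1, 1)
  row 1: subtract 2×row0 = (0, 7, 7)
  row 2: subtract 3×row0 = (0, 6, 10)
step 2: normalize row 1 (÷7) = (0, 1, 1)
  row 0: subtract 1×row1 = (1, 0, 0)
  row 2: subtract 6×row1 = (0, 0, 4)
step 3: normalize row 2 (÷4) = (0, 0, 1)
  row 1: subtract 1×row2 = (0, 1, 0)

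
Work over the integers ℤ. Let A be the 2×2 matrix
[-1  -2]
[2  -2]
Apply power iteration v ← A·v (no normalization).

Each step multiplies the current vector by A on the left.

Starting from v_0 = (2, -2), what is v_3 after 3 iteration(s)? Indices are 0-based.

v_3 = (42, -12)

v_0 = (2, -2).
v_1 = A·v_0 = (2, 8).
v_2 = A·v_1 = (-18, -12).
v_3 = A·v_2 = (42, -12).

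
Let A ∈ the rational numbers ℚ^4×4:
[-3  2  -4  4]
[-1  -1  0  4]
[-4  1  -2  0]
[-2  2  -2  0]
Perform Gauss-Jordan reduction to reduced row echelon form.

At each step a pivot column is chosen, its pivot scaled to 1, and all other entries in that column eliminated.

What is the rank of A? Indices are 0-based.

rank = 4

pivot(0,0)=-3: scale R0 → (1, -2/3, 4/3, -4/3)
  clear (1,0): R1 −= (-1)R0 → (0, -5/3, 4/3, 8/3)
  clear (2,0): R2 −= (-4)R0 → (0, -5/3, 10/3, -16/3)
  clear (3,0): R3 −= (-2)R0 → (0, 2/3, 2/3, -8/3)
pivot(1,1)=-5/3: scale R1 → (0, 1, -4/5, -8/5)
  clear (0,1): R0 −= (-2/3)R1 → (1, 0, 4/5, -12/5)
  clear (2,1): R2 −= (-5/3)R1 → (0, 0, 2, -8)
  clear (3,1): R3 −= (2/3)R1 → (0, 0, 6/5, -8/5)
pivot(2,2)=2: scale R2 → (0, 0, 1, -4)
  clear (0,2): R0 −= (4/5)R2 → (1, 0, 0, 4/5)
  clear (1,2): R1 −= (-4/5)R2 → (0, 1, 0, -24/5)
  clear (3,2): R3 −= (6/5)R2 → (0, 0, 0, 16/5)
pivot(3,3)=16/5: scale R3 → (0, 0, 0, 1)
  clear (0,3): R0 −= (4/5)R3 → (1, 0, 0, 0)
  clear (1,3): R1 −= (-24/5)R3 → (0, 1, 0, 0)
  clear (2,3): R2 −= (-4)R3 → (0, 0, 1, 0)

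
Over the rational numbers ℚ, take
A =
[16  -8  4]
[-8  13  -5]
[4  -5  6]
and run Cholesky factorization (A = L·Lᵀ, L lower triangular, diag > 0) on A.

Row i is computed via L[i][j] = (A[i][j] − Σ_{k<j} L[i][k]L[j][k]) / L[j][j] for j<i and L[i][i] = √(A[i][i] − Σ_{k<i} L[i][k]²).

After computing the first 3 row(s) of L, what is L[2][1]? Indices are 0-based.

L[2][1] = -1

Step 1: L[0][0] = √(16) = 4.
  L[1][0] = (-8) / L[0][0] = -2.
Step 2: L[1][1] = √(9) = 3.
  L[2][0] = (4) / L[0][0] = 1.
  L[2][1] = (-3) / L[1][1] = -1.
Step 3: L[2][2] = √(4) = 2.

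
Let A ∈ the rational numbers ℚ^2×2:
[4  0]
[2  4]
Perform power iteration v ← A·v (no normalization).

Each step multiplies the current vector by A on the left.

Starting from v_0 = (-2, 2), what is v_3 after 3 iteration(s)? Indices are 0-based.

v_0 = (-2, 2).
v_1 = A·v_0 = (-8, 4).
v_2 = A·v_1 = (-32, 0).
v_3 = A·v_2 = (-128, -64).

v_3 = (-128, -64)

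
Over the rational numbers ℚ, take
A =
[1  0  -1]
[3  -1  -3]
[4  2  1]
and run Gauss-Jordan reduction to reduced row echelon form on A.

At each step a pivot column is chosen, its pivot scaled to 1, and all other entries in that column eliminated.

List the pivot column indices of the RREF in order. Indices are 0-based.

step 1: normalize row 0 (÷1) = (1, 0, -1)
  row 1: subtract 3×row0 = (0, -1, 0)
  row 2: subtract 4×row0 = (0, 2, 5)
step 2: normalize row 1 (÷-1) = (0, 1, 0)
  row 2: subtract 2×row1 = (0, 0, 5)
step 3: normalize row 2 (÷5) = (0, 0, 1)
  row 0: subtract -1×row2 = (1, 0, 0)

pivot columns: 0, 1, 2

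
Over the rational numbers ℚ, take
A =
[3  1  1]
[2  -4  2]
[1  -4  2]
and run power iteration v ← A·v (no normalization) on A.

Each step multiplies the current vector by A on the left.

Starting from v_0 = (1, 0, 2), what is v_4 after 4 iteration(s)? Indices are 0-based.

v_4 = (269, -22, -87)

v_0 = (1, 0, 2).
v_1 = A·v_0 = (5, 6, 5).
v_2 = A·v_1 = (26, -4, -9).
v_3 = A·v_2 = (65, 50, 24).
v_4 = A·v_3 = (269, -22, -87).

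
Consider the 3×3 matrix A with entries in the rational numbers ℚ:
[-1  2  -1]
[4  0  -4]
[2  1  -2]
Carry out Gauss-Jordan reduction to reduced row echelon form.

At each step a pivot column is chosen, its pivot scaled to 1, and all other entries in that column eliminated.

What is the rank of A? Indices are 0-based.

rank = 3

pivot(0,0)=-1: scale R0 → (1, -2, 1)
  clear (1,0): R1 −= (4)R0 → (0, 8, -8)
  clear (2,0): R2 −= (2)R0 → (0, 5, -4)
pivot(1,1)=8: scale R1 → (0, 1, -1)
  clear (0,1): R0 −= (-2)R1 → (1, 0, -1)
  clear (2,1): R2 −= (5)R1 → (0, 0, 1)
pivot(2,2)=1: scale R2 → (0, 0, 1)
  clear (0,2): R0 −= (-1)R2 → (1, 0, 0)
  clear (1,2): R1 −= (-1)R2 → (0, 1, 0)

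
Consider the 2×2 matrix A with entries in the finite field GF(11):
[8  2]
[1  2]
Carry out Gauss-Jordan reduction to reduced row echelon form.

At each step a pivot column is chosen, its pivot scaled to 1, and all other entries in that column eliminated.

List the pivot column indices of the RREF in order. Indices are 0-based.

[1] R0 /= 8  ⇒  (1, 3)
     R1 -= 1·R0  ⇒  (0, 10)
[2] R1 /= 10  ⇒  (0, 1)
     R0 -= 3·R1  ⇒  (1, 0)

pivot columns: 0, 1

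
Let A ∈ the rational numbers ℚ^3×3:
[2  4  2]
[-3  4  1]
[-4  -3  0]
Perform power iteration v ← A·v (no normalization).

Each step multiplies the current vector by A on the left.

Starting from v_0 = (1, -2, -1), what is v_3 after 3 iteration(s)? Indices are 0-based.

v_3 = (-72, 160, 306)

v_0 = (1, -2, -1).
v_1 = A·v_0 = (-8, -12, 2).
v_2 = A·v_1 = (-60, -22, 68).
v_3 = A·v_2 = (-72, 160, 306).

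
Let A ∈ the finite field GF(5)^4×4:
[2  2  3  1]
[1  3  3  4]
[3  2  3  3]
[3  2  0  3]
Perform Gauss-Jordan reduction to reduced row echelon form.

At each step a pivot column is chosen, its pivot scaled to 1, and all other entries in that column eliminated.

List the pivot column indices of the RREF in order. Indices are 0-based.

pivot columns: 0, 1, 2, 3

pivot(0,0)=2: scale R0 → (1, 1, 4, 3)
  clear (1,0): R1 −= (1)R0 → (0, 2, 4, 1)
  clear (2,0): R2 −= (3)R0 → (0, 4, 1, 4)
  clear (3,0): R3 −= (3)R0 → (0, 4, 3, 4)
pivot(1,1)=2: scale R1 → (0, 1, 2, 3)
  clear (0,1): R0 −= (1)R1 → (1, 0, 2, 0)
  clear (2,1): R2 −= (4)R1 → (0, 0, 3, 2)
  clear (3,1): R3 −= (4)R1 → (0, 0, 0, 2)
pivot(2,2)=3: scale R2 → (0, 0, 1, 4)
  clear (0,2): R0 −= (2)R2 → (1, 0, 0, 2)
  clear (1,2): R1 −= (2)R2 → (0, 1, 0, 0)
pivot(3,3)=2: scale R3 → (0, 0, 0, 1)
  clear (0,3): R0 −= (2)R3 → (1, 0, 0, 0)
  clear (2,3): R2 −= (4)R3 → (0, 0, 1, 0)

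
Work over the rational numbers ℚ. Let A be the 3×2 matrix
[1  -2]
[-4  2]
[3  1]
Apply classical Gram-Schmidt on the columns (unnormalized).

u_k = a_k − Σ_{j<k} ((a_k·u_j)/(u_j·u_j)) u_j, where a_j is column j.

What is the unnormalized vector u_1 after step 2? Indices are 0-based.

Step 1: u_0 = a_0 = (1, -4, 3).
Step 2: u_1 = a_1 − (-7/26)·u_0 = (-45/26, 12/13, 47/26).

u_1 = (-45/26, 12/13, 47/26)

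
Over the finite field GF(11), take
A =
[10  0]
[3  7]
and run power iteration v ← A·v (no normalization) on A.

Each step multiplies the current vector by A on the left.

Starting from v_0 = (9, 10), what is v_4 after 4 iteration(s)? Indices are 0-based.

v_4 = (9, 1)

v_0 = (9, 10).
v_1 = A·v_0 = (2, 9).
v_2 = A·v_1 = (9, 3).
v_3 = A·v_2 = (2, 4).
v_4 = A·v_3 = (9, 1).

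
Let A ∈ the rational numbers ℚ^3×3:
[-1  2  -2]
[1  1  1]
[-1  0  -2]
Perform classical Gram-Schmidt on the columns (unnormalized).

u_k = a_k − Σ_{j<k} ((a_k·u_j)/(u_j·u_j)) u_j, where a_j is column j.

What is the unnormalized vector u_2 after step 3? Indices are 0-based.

u_2 = (1/7, -2/7, -3/7)

Step 1: u_0 = a_0 = (-1, 1, -1).
Step 2: u_1 = a_1 − (-1/3)·u_0 = (5/3, 4/3, -1/3).
Step 3: u_2 = a_2 − (5/3)·u_0 − (-2/7)·u_1 = (1/7, -2/7, -3/7).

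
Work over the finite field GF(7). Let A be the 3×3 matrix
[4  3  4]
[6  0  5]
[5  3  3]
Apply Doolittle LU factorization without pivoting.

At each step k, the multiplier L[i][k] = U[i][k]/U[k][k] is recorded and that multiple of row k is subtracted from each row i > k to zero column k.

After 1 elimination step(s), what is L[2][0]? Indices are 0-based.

L[2][0] = 3

Step 1: pivot at (0,0) is 4.
  row1 ← row1 − (5)·row0  ⇒  L[1][0]=5, U row1=(0, 6, 6)
  row2 ← row2 − (3)·row0  ⇒  L[2][0]=3, U row2=(0, 1, 5)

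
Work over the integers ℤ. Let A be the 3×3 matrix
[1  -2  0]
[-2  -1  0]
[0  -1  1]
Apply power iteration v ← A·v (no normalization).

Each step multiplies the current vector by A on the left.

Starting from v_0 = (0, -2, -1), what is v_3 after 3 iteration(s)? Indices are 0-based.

v_3 = (20, 10, 9)

v_0 = (0, -2, -1).
v_1 = A·v_0 = (4, 2, 1).
v_2 = A·v_1 = (0, -10, -1).
v_3 = A·v_2 = (20, 10, 9).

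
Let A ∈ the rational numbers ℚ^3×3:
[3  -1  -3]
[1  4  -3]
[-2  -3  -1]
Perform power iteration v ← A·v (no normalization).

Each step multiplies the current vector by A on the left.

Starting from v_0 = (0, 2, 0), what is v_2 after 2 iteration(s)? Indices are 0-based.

v_2 = (4, 48, -14)

v_0 = (0, 2, 0).
v_1 = A·v_0 = (-2, 8, -6).
v_2 = A·v_1 = (4, 48, -14).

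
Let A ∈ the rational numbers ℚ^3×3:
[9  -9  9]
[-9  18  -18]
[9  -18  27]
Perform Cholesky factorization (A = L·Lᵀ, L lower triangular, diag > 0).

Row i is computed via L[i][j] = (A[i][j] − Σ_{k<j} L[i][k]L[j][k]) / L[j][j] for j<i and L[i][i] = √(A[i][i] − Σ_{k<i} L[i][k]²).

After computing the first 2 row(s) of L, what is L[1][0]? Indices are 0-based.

Step 1: L[0][0] = √(9) = 3.
  L[1][0] = (-9) / L[0][0] = -3.
Step 2: L[1][1] = √(9) = 3.

L[1][0] = -3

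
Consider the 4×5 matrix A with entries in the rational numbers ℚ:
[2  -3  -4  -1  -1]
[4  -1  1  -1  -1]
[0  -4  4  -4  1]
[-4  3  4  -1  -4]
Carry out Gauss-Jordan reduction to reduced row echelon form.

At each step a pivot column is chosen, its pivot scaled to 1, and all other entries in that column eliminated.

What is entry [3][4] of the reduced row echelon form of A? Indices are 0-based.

M[3][4] = 45/16

step 1: normalize row 0 (÷2) = (1, -3/2, -2, -1/2, -1/2)
  row 1: subtract 4×row0 = (0, 5, 9, 1, 1)
  row 3: subtract -4×row0 = (0, -3, -4, -3, -6)
step 2: normalize row 1 (÷5) = (0, 1, 9/5, 1/5, 1/5)
  row 0: subtract -3/2×row1 = (1, 0, 7/10, -1/5, -1/5)
  row 2: subtract -4×row1 = (0, 0, 56/5, -16/5, 9/5)
  row 3: subtract -3×row1 = (0, 0, 7/5, -12/5, -27/5)
step 3: normalize row 2 (÷56/5) = (0, 0, 1, -2/7, 9/56)
  row 0: subtract 7/10×row2 = (1, 0, 0, 0, -5/16)
  row 1: subtract 9/5×row2 = (0, 1, 0, 5/7, -5/56)
  row 3: subtract 7/5×row2 = (0, 0, 0, -2, -45/8)
step 4: normalize row 3 (÷-2) = (0, 0, 0, 1, 45/16)
  row 1: subtract 5/7×row3 = (0, 1, 0, 0, -235/112)
  row 2: subtract -2/7×row3 = (0, 0, 1, 0, 27/28)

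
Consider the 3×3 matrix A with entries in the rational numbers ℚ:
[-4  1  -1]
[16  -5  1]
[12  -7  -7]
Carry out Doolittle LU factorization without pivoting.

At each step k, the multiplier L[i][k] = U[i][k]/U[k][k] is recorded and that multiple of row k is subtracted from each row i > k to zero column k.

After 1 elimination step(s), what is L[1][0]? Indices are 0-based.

L[1][0] = -4

[col 0] pivot -4
  R1 -= -4*R0 → (0, -1, -3)  (L[1][0] := -4)
  R2 -= -3*R0 → (0, -4, -10)  (L[2][0] := -3)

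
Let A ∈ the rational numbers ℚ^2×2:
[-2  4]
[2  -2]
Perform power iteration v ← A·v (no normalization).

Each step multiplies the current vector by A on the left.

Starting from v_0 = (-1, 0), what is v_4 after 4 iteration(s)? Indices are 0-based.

v_0 = (-1, 0).
v_1 = A·v_0 = (2, -2).
v_2 = A·v_1 = (-12, 8).
v_3 = A·v_2 = (56, -40).
v_4 = A·v_3 = (-272, 192).

v_4 = (-272, 192)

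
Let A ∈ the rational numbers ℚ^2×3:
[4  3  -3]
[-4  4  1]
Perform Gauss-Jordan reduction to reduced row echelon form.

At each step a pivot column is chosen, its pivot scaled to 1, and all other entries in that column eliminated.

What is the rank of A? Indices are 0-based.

pivot(0,0)=4: scale R0 → (1, 3/4, -3/4)
  clear (1,0): R1 −= (-4)R0 → (0, 7, -2)
pivot(1,1)=7: scale R1 → (0, 1, -2/7)
  clear (0,1): R0 −= (3/4)R1 → (1, 0, -15/28)

rank = 2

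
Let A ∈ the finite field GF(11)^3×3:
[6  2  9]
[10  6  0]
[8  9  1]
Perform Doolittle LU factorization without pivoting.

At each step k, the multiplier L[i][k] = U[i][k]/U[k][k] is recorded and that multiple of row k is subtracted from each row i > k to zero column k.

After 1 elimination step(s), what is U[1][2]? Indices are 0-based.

U[1][2] = 7

Step 1: pivot at (0,0) is 6.
  row1 ← row1 − (9)·row0  ⇒  L[1][0]=9, U row1=(0, 10, 7)
  row2 ← row2 − (5)·row0  ⇒  L[2][0]=5, U row2=(0, 10, 0)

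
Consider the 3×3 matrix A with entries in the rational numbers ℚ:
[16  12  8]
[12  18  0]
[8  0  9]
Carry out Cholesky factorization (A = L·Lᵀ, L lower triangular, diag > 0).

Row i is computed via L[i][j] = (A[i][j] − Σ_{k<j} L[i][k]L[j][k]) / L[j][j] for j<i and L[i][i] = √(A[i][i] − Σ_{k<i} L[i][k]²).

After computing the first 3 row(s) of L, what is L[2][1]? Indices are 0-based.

Step 1: L[0][0] = √(16) = 4.
  L[1][0] = (12) / L[0][0] = 3.
Step 2: L[1][1] = √(9) = 3.
  L[2][0] = (8) / L[0][0] = 2.
  L[2][1] = (-6) / L[1][1] = -2.
Step 3: L[2][2] = √(1) = 1.

L[2][1] = -2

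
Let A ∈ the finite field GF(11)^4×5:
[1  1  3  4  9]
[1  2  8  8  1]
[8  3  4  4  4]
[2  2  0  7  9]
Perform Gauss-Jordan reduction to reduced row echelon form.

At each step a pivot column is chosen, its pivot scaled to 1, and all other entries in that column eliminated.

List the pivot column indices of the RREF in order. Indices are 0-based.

pivot columns: 0, 1, 2, 3

step 1: normalize row 0 (÷1) = (1, 1, 3, 4, 9)
  row 1: subtract 1×row0 = (0, 1, 5, 4, 3)
  row 2: subtract 8×row0 = (0, 6, 2, 5, 9)
  row 3: subtract 2×row0 = (0, 0, 5, 10, 2)
step 2: normalize row 1 (÷1) = (0, 1, 5, 4, 3)
  row 0: subtract 1×row1 = (1, 0, 9, 0, 6)
  row 2: subtract 6×row1 = (0, 0, 5, 3, 2)
step 3: normalize row 2 (÷5) = (0, 0, 1, 5, 7)
  row 0: subtract 9×row2 = (1, 0, 0, 10, 9)
  row 1: subtract 5×row2 = (0, 1, 0, 1, 1)
  row 3: subtract 5×row2 = (0, 0, 0, 7, 0)
step 4: normalize row 3 (÷7) = (0, 0, 0, 1, 0)
  row 0: subtract 10×row3 = (1, 0, 0, 0, 9)
  row 1: subtract 1×row3 = (0, 1, 0, 0, 1)
  row 2: subtract 5×row3 = (0, 0, 1, 0, 7)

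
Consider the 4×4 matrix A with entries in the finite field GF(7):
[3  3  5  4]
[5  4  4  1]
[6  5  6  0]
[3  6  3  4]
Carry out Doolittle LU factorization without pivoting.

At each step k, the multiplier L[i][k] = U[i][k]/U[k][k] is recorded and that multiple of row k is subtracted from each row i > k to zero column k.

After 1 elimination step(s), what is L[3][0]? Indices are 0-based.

L[3][0] = 1

[col 0] pivot 3
  R1 -= 4*R0 → (0, 6, 5, 6)  (L[1][0] := 4)
  R2 -= 2*R0 → (0, 6, 3, 6)  (L[2][0] := 2)
  R3 -= 1*R0 → (0, 3, 5, 0)  (L[3][0] := 1)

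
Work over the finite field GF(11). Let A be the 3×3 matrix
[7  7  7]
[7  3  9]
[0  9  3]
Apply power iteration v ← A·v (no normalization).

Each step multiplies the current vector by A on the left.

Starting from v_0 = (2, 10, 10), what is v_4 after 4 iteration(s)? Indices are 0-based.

v_4 = (5, 1, 1)

v_0 = (2, 10, 10).
v_1 = A·v_0 = (0, 2, 10).
v_2 = A·v_1 = (7, 8, 4).
v_3 = A·v_2 = (1, 10, 7).
v_4 = A·v_3 = (5, 1, 1).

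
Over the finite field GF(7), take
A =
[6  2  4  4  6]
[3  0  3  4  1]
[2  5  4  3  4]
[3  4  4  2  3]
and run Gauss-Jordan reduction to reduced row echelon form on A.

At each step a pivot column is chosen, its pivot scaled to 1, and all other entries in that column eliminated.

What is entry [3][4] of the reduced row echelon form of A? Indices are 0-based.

M[3][4] = 5

step 1: normalize row 0 (÷6) = (1, 5, 3, 3, 1)
  row 1: subtract 3×row0 = (0, 6, 1, 2, 5)
  row 2: subtract 2×row0 = (0, 2, 5, 4, 2)
  row 3: subtract 3×row0 = (0, 3, 2, 0, 0)
step 2: normalize row 1 (÷6) = (0, 1, 6, 5, 2)
  row 0: subtract 5×row1 = (1, 0, 1, 6, 5)
  row 2: subtract 2×row1 = (0, 0, 0, 1, 5)
  row 3: subtract 3×row1 = (0, 0, 5, 6, 1)
step 3: exchange rows 2,3
step 3: normalize row 2 (÷5) = (0, 0, 1, 4, 3)
  row 0: subtract 1×row2 = (1, 0, 0, 2, 2)
  row 1: subtract 6×row2 = (0, 1, 0, 2, 5)
step 4: normalize row 3 (÷1) = (0, 0, 0, 1, 5)
  row 0: subtract 2×row3 = (1, 0, 0, 0, 6)
  row 1: subtract 2×row3 = (0, 1, 0, 0, 2)
  row 2: subtract 4×row3 = (0, 0, 1, 0, 4)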